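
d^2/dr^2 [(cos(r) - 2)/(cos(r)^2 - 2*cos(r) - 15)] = (9*sin(r)^4*cos(r) - 6*sin(r)^4 + 158*sin(r)^2 + 491*cos(r)/2 + 27*cos(3*r) - cos(5*r)/2 - 16)/(sin(r)^2 + 2*cos(r) + 14)^3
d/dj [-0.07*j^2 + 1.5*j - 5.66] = 1.5 - 0.14*j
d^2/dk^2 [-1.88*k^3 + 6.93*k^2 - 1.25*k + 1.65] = 13.86 - 11.28*k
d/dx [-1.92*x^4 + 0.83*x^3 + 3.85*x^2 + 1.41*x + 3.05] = -7.68*x^3 + 2.49*x^2 + 7.7*x + 1.41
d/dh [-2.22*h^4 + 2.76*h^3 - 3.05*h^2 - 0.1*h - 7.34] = -8.88*h^3 + 8.28*h^2 - 6.1*h - 0.1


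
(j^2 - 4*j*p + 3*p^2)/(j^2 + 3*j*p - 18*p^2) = (j - p)/(j + 6*p)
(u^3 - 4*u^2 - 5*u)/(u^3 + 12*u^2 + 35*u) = (u^2 - 4*u - 5)/(u^2 + 12*u + 35)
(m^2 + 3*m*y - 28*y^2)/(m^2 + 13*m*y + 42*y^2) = (m - 4*y)/(m + 6*y)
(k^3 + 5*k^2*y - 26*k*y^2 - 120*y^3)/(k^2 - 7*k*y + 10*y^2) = (-k^2 - 10*k*y - 24*y^2)/(-k + 2*y)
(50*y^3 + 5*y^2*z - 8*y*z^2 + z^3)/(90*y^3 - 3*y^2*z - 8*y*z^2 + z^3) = (10*y^2 + 3*y*z - z^2)/(18*y^2 + 3*y*z - z^2)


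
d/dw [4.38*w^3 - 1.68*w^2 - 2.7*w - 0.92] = 13.14*w^2 - 3.36*w - 2.7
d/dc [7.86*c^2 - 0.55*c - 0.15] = 15.72*c - 0.55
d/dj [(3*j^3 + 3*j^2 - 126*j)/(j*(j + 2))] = 3*(j^2 + 4*j + 44)/(j^2 + 4*j + 4)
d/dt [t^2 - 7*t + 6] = 2*t - 7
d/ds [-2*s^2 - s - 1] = -4*s - 1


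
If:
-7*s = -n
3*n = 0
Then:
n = 0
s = 0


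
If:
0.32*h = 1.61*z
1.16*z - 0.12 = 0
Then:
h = 0.52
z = 0.10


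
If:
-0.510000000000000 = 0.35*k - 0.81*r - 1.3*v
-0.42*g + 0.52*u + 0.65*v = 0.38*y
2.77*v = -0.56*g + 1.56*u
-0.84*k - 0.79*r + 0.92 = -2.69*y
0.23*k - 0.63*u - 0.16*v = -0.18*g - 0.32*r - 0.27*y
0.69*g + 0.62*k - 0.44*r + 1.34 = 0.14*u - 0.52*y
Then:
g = -0.35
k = -1.09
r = 0.46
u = -0.45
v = -0.18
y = -0.55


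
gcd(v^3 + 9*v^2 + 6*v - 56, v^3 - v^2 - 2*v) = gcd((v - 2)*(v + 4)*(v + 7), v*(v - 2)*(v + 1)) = v - 2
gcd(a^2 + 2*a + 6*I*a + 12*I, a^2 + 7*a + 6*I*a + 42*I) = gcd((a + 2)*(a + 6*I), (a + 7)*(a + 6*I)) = a + 6*I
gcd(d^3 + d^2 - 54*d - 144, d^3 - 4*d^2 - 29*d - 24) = d^2 - 5*d - 24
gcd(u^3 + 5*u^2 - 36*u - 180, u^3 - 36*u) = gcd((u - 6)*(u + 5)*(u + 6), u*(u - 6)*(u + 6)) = u^2 - 36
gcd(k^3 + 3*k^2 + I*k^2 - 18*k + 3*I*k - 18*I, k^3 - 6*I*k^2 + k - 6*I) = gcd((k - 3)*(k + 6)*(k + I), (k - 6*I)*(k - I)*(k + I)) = k + I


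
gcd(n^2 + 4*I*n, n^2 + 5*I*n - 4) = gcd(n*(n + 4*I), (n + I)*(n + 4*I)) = n + 4*I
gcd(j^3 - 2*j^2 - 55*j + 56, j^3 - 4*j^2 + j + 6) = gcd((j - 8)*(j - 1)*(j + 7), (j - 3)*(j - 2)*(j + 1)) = 1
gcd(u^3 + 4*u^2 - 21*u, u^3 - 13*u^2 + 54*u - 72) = u - 3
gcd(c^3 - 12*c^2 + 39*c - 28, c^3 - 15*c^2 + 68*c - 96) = c - 4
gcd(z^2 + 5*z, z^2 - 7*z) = z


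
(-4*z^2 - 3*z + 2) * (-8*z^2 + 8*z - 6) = 32*z^4 - 8*z^3 - 16*z^2 + 34*z - 12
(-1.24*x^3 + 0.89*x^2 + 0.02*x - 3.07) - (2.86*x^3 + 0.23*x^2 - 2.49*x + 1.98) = -4.1*x^3 + 0.66*x^2 + 2.51*x - 5.05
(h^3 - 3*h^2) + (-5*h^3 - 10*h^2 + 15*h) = -4*h^3 - 13*h^2 + 15*h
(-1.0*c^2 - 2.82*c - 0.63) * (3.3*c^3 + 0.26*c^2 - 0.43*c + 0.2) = -3.3*c^5 - 9.566*c^4 - 2.3822*c^3 + 0.8488*c^2 - 0.2931*c - 0.126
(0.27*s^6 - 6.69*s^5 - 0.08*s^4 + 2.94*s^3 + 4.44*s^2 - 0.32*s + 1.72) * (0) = 0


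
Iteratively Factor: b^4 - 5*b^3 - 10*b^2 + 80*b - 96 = (b + 4)*(b^3 - 9*b^2 + 26*b - 24) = (b - 3)*(b + 4)*(b^2 - 6*b + 8) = (b - 4)*(b - 3)*(b + 4)*(b - 2)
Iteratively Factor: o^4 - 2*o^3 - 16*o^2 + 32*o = (o - 4)*(o^3 + 2*o^2 - 8*o) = o*(o - 4)*(o^2 + 2*o - 8) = o*(o - 4)*(o + 4)*(o - 2)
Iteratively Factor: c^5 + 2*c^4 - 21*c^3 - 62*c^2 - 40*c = (c + 2)*(c^4 - 21*c^2 - 20*c) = c*(c + 2)*(c^3 - 21*c - 20) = c*(c - 5)*(c + 2)*(c^2 + 5*c + 4) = c*(c - 5)*(c + 1)*(c + 2)*(c + 4)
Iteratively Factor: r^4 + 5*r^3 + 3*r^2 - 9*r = (r + 3)*(r^3 + 2*r^2 - 3*r) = (r + 3)^2*(r^2 - r) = (r - 1)*(r + 3)^2*(r)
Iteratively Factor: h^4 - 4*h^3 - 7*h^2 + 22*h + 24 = (h + 1)*(h^3 - 5*h^2 - 2*h + 24) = (h + 1)*(h + 2)*(h^2 - 7*h + 12) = (h - 4)*(h + 1)*(h + 2)*(h - 3)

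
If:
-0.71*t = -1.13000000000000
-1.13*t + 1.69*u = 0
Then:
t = 1.59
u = 1.06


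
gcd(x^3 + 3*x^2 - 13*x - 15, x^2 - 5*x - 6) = x + 1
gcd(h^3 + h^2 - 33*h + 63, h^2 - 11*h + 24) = h - 3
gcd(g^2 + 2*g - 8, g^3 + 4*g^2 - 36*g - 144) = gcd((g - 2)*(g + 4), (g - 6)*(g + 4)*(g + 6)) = g + 4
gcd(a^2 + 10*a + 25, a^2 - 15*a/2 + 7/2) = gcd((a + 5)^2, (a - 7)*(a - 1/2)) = 1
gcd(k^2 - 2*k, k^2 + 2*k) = k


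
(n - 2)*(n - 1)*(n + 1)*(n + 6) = n^4 + 4*n^3 - 13*n^2 - 4*n + 12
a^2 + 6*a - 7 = (a - 1)*(a + 7)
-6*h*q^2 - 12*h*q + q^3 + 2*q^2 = q*(-6*h + q)*(q + 2)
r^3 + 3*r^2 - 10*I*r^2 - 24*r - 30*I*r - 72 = (r + 3)*(r - 6*I)*(r - 4*I)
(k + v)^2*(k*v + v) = k^3*v + 2*k^2*v^2 + k^2*v + k*v^3 + 2*k*v^2 + v^3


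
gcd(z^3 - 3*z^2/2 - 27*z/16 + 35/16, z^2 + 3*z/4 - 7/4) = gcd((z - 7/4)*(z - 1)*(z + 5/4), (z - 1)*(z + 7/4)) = z - 1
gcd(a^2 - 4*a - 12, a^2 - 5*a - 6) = a - 6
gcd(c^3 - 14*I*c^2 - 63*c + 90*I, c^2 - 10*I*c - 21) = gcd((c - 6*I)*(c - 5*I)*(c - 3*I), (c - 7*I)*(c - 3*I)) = c - 3*I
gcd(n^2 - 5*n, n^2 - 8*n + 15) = n - 5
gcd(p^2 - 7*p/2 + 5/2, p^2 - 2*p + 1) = p - 1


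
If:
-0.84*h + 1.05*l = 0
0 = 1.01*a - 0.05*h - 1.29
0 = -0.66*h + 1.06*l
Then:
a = 1.28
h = 0.00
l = 0.00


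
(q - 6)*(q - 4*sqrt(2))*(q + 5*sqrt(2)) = q^3 - 6*q^2 + sqrt(2)*q^2 - 40*q - 6*sqrt(2)*q + 240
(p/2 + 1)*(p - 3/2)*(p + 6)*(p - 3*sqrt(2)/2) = p^4/2 - 3*sqrt(2)*p^3/4 + 13*p^3/4 - 39*sqrt(2)*p^2/8 - 9*p + 27*sqrt(2)/2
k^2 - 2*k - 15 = (k - 5)*(k + 3)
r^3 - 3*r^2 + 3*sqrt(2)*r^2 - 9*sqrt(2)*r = r*(r - 3)*(r + 3*sqrt(2))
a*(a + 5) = a^2 + 5*a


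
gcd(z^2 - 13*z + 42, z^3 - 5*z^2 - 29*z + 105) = z - 7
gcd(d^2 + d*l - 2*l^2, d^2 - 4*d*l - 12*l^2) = d + 2*l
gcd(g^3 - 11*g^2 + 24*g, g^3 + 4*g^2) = g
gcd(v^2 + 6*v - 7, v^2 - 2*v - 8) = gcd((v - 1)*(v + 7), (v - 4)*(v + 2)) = 1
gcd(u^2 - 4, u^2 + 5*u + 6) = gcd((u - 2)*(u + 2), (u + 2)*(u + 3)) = u + 2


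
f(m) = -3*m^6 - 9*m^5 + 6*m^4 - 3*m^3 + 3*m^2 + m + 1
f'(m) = -18*m^5 - 45*m^4 + 24*m^3 - 9*m^2 + 6*m + 1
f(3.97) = -19265.87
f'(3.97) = -27544.69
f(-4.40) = -4367.39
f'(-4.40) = 10574.43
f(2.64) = -1909.00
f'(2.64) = -4098.48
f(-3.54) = 209.79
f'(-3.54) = 1742.10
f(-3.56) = 173.90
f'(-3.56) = 1847.38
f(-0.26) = 1.03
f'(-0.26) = -1.77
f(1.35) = -38.15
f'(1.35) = -178.43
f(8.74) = -1762919.77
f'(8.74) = -1165161.42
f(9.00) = -2088332.00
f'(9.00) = -1341305.00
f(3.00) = -3938.00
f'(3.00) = -7433.00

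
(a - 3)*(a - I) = a^2 - 3*a - I*a + 3*I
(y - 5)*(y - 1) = y^2 - 6*y + 5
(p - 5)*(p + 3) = p^2 - 2*p - 15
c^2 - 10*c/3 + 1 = (c - 3)*(c - 1/3)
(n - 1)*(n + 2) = n^2 + n - 2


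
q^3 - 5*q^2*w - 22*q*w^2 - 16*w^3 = (q - 8*w)*(q + w)*(q + 2*w)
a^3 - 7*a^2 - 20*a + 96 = (a - 8)*(a - 3)*(a + 4)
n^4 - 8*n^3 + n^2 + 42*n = n*(n - 7)*(n - 3)*(n + 2)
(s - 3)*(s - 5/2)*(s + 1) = s^3 - 9*s^2/2 + 2*s + 15/2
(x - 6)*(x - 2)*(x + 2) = x^3 - 6*x^2 - 4*x + 24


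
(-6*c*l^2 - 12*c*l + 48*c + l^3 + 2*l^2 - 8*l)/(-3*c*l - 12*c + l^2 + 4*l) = (6*c*l - 12*c - l^2 + 2*l)/(3*c - l)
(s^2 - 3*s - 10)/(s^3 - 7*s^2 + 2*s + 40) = 1/(s - 4)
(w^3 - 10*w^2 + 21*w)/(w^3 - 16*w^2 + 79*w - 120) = w*(w - 7)/(w^2 - 13*w + 40)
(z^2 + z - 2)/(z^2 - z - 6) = (z - 1)/(z - 3)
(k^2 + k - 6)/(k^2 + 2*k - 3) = (k - 2)/(k - 1)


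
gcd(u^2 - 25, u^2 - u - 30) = u + 5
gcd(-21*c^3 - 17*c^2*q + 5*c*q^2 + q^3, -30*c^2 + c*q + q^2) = 1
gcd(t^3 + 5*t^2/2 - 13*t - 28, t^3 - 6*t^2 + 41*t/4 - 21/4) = t - 7/2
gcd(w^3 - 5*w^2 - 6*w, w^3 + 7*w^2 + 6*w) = w^2 + w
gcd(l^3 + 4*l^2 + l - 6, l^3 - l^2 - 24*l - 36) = l^2 + 5*l + 6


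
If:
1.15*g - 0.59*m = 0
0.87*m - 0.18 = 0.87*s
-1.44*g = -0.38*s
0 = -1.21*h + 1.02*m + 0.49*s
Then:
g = -0.11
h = -0.36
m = -0.22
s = -0.43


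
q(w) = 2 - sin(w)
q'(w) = -cos(w)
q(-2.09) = 2.87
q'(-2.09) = 0.50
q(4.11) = 2.82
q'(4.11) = 0.57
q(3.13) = 1.99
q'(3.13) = 1.00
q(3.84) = 2.64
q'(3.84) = 0.77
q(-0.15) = 2.15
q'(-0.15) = -0.99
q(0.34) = 1.67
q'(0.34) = -0.94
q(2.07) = 1.12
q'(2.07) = 0.48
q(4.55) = 2.99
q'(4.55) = 0.16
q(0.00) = 2.00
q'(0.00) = -1.00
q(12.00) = 2.54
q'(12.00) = -0.84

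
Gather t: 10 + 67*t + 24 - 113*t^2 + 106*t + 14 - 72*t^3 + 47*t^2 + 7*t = -72*t^3 - 66*t^2 + 180*t + 48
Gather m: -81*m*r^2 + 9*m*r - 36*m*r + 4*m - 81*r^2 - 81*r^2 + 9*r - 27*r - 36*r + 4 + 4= m*(-81*r^2 - 27*r + 4) - 162*r^2 - 54*r + 8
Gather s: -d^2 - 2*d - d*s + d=-d^2 - d*s - d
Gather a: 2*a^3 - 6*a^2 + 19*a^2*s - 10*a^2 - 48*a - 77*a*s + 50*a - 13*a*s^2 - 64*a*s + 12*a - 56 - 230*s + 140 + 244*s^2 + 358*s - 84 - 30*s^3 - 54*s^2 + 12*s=2*a^3 + a^2*(19*s - 16) + a*(-13*s^2 - 141*s + 14) - 30*s^3 + 190*s^2 + 140*s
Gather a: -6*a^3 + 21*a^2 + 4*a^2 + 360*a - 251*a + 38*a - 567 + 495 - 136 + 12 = -6*a^3 + 25*a^2 + 147*a - 196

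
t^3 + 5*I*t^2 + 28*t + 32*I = (t - 4*I)*(t + I)*(t + 8*I)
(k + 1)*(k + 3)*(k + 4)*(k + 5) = k^4 + 13*k^3 + 59*k^2 + 107*k + 60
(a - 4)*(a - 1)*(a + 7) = a^3 + 2*a^2 - 31*a + 28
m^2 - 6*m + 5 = (m - 5)*(m - 1)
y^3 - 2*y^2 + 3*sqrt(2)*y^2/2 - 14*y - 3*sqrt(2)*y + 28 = (y - 2)*(y - 2*sqrt(2))*(y + 7*sqrt(2)/2)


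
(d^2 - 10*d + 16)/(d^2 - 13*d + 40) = (d - 2)/(d - 5)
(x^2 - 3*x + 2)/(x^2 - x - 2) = (x - 1)/(x + 1)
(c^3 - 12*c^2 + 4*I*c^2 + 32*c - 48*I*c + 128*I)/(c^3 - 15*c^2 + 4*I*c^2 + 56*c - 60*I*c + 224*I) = (c - 4)/(c - 7)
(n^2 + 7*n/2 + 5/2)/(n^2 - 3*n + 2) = (2*n^2 + 7*n + 5)/(2*(n^2 - 3*n + 2))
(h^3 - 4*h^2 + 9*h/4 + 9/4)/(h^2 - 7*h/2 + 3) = (2*h^2 - 5*h - 3)/(2*(h - 2))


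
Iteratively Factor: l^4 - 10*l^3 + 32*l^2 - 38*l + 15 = (l - 1)*(l^3 - 9*l^2 + 23*l - 15) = (l - 3)*(l - 1)*(l^2 - 6*l + 5) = (l - 3)*(l - 1)^2*(l - 5)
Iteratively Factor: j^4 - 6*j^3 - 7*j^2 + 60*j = (j - 5)*(j^3 - j^2 - 12*j) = j*(j - 5)*(j^2 - j - 12) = j*(j - 5)*(j + 3)*(j - 4)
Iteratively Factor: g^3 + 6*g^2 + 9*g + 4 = (g + 1)*(g^2 + 5*g + 4) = (g + 1)*(g + 4)*(g + 1)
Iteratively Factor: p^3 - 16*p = (p - 4)*(p^2 + 4*p) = (p - 4)*(p + 4)*(p)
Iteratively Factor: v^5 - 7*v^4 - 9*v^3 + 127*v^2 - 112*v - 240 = (v + 1)*(v^4 - 8*v^3 - v^2 + 128*v - 240) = (v + 1)*(v + 4)*(v^3 - 12*v^2 + 47*v - 60) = (v - 4)*(v + 1)*(v + 4)*(v^2 - 8*v + 15) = (v - 5)*(v - 4)*(v + 1)*(v + 4)*(v - 3)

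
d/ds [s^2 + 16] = 2*s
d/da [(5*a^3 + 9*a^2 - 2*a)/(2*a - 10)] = (5*a^3 - 33*a^2 - 45*a + 5)/(a^2 - 10*a + 25)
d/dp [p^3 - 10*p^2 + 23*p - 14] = 3*p^2 - 20*p + 23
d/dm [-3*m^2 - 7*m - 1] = -6*m - 7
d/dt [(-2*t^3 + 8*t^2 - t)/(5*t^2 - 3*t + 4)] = (-10*t^4 + 12*t^3 - 43*t^2 + 64*t - 4)/(25*t^4 - 30*t^3 + 49*t^2 - 24*t + 16)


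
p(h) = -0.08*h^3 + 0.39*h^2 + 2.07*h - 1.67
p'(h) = -0.24*h^2 + 0.78*h + 2.07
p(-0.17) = -2.01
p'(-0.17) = 1.93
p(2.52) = 4.74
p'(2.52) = 2.51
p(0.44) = -0.69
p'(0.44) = 2.37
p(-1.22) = -3.47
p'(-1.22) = 0.76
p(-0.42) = -2.46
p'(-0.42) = 1.70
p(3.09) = 6.09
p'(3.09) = 2.19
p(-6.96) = 29.79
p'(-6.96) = -14.98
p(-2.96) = -2.31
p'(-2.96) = -2.34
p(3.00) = 5.89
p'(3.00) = 2.25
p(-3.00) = -2.21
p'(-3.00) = -2.43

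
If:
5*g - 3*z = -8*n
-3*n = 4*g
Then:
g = -9*z/17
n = 12*z/17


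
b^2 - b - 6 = (b - 3)*(b + 2)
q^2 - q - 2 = (q - 2)*(q + 1)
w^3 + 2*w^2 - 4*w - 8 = (w - 2)*(w + 2)^2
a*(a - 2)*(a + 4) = a^3 + 2*a^2 - 8*a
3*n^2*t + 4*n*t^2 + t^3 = t*(n + t)*(3*n + t)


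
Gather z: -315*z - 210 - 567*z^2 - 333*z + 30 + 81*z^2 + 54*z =-486*z^2 - 594*z - 180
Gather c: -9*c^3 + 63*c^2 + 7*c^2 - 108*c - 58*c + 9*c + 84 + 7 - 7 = -9*c^3 + 70*c^2 - 157*c + 84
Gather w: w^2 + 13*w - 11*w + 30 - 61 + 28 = w^2 + 2*w - 3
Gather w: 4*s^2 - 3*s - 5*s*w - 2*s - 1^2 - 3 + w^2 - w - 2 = 4*s^2 - 5*s + w^2 + w*(-5*s - 1) - 6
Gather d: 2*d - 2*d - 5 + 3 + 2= 0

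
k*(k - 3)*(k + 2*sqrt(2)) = k^3 - 3*k^2 + 2*sqrt(2)*k^2 - 6*sqrt(2)*k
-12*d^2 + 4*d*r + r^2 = (-2*d + r)*(6*d + r)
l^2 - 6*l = l*(l - 6)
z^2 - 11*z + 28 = (z - 7)*(z - 4)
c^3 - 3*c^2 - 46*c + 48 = (c - 8)*(c - 1)*(c + 6)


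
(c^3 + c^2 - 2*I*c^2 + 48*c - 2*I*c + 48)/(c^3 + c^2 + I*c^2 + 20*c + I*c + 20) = (c^2 - 2*I*c + 48)/(c^2 + I*c + 20)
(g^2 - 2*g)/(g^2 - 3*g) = (g - 2)/(g - 3)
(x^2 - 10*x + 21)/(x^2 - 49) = (x - 3)/(x + 7)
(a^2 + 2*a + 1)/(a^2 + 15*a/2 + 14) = 2*(a^2 + 2*a + 1)/(2*a^2 + 15*a + 28)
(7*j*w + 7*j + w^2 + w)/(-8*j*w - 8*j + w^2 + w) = (7*j + w)/(-8*j + w)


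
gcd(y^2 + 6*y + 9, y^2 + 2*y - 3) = y + 3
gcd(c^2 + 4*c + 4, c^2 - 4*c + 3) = 1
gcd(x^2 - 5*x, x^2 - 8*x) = x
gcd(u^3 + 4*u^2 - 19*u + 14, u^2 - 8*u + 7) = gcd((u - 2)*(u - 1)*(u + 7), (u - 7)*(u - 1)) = u - 1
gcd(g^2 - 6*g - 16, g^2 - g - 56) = g - 8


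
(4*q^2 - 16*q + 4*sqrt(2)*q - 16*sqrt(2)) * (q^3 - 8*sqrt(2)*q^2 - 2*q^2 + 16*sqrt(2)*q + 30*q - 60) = 4*q^5 - 28*sqrt(2)*q^4 - 24*q^4 + 88*q^3 + 168*sqrt(2)*q^3 - 336*q^2 - 104*sqrt(2)*q^2 - 720*sqrt(2)*q + 448*q + 960*sqrt(2)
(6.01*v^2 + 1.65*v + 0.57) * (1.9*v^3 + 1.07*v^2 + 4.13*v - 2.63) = 11.419*v^5 + 9.5657*v^4 + 27.6698*v^3 - 8.3819*v^2 - 1.9854*v - 1.4991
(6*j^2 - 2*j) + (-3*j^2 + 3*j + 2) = 3*j^2 + j + 2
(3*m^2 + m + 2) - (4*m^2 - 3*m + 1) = -m^2 + 4*m + 1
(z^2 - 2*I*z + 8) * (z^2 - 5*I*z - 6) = z^4 - 7*I*z^3 - 8*z^2 - 28*I*z - 48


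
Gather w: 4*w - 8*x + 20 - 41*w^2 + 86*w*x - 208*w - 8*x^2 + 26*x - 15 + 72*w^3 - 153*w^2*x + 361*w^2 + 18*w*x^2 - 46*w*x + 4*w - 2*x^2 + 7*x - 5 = 72*w^3 + w^2*(320 - 153*x) + w*(18*x^2 + 40*x - 200) - 10*x^2 + 25*x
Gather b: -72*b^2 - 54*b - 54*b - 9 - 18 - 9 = -72*b^2 - 108*b - 36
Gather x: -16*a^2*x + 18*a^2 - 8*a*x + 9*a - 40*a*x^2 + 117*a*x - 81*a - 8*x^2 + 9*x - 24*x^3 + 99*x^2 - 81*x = 18*a^2 - 72*a - 24*x^3 + x^2*(91 - 40*a) + x*(-16*a^2 + 109*a - 72)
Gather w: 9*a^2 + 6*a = 9*a^2 + 6*a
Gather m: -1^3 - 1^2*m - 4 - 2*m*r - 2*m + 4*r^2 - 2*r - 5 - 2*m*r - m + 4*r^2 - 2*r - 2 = m*(-4*r - 4) + 8*r^2 - 4*r - 12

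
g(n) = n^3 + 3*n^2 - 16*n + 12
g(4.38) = 83.50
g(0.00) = 12.00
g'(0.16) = -14.96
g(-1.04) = 30.76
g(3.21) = 24.63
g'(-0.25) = -17.31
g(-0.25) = 16.17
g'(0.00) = -16.00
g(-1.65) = 42.08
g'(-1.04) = -19.00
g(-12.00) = -1092.00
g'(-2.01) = -15.94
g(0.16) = 9.52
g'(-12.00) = 344.00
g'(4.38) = 67.83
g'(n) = 3*n^2 + 6*n - 16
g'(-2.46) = -12.61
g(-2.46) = 54.63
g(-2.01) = 48.16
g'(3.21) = 34.17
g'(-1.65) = -17.73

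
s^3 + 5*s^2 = s^2*(s + 5)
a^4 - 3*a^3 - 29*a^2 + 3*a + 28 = (a - 7)*(a - 1)*(a + 1)*(a + 4)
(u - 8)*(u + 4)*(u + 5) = u^3 + u^2 - 52*u - 160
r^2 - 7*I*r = r*(r - 7*I)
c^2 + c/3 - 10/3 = (c - 5/3)*(c + 2)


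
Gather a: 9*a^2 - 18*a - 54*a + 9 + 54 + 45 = 9*a^2 - 72*a + 108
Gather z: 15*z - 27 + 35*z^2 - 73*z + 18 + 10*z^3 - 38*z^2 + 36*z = 10*z^3 - 3*z^2 - 22*z - 9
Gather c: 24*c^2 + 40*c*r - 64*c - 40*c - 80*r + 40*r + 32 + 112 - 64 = 24*c^2 + c*(40*r - 104) - 40*r + 80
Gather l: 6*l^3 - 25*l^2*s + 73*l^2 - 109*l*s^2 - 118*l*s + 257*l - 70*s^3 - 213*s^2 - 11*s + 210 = 6*l^3 + l^2*(73 - 25*s) + l*(-109*s^2 - 118*s + 257) - 70*s^3 - 213*s^2 - 11*s + 210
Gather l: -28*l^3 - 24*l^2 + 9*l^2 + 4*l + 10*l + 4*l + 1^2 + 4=-28*l^3 - 15*l^2 + 18*l + 5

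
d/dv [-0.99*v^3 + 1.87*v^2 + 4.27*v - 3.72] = -2.97*v^2 + 3.74*v + 4.27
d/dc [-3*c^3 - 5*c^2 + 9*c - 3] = -9*c^2 - 10*c + 9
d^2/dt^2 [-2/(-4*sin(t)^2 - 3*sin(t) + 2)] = 2*(-64*sin(t)^4 - 36*sin(t)^3 + 55*sin(t)^2 + 66*sin(t) + 34)/(3*sin(t) - 2*cos(2*t))^3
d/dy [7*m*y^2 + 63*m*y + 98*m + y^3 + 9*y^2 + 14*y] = 14*m*y + 63*m + 3*y^2 + 18*y + 14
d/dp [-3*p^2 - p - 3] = -6*p - 1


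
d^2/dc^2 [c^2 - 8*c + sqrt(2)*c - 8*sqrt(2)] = 2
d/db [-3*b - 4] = -3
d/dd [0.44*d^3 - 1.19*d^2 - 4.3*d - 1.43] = 1.32*d^2 - 2.38*d - 4.3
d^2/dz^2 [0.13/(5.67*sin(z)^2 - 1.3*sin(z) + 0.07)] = (-16.717428*sin(z)^4 + 2.87469*sin(z)^3 + 25.06283*sin(z)^2 - 5.76121*sin(z) + 0.336206)/(5.67*sin(z)^2 - 1.3*sin(z) + 0.07)^3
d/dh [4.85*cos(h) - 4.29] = -4.85*sin(h)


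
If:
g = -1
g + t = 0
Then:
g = -1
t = 1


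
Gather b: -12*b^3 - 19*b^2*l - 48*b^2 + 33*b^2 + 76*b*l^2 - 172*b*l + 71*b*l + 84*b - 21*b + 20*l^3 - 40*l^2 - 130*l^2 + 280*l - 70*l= -12*b^3 + b^2*(-19*l - 15) + b*(76*l^2 - 101*l + 63) + 20*l^3 - 170*l^2 + 210*l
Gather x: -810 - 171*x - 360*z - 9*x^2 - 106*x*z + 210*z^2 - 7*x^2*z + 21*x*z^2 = x^2*(-7*z - 9) + x*(21*z^2 - 106*z - 171) + 210*z^2 - 360*z - 810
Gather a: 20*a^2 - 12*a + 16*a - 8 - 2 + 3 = 20*a^2 + 4*a - 7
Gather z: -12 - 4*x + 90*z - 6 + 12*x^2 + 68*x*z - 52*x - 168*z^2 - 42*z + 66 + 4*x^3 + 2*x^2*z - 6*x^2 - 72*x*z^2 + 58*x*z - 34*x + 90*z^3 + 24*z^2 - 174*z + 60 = 4*x^3 + 6*x^2 - 90*x + 90*z^3 + z^2*(-72*x - 144) + z*(2*x^2 + 126*x - 126) + 108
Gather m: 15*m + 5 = 15*m + 5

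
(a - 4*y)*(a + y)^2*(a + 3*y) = a^4 + a^3*y - 13*a^2*y^2 - 25*a*y^3 - 12*y^4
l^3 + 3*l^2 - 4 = (l - 1)*(l + 2)^2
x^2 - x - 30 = (x - 6)*(x + 5)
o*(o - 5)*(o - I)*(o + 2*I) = o^4 - 5*o^3 + I*o^3 + 2*o^2 - 5*I*o^2 - 10*o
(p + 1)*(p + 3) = p^2 + 4*p + 3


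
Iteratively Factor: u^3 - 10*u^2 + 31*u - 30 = (u - 3)*(u^2 - 7*u + 10) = (u - 3)*(u - 2)*(u - 5)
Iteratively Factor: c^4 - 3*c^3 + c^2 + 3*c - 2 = (c - 2)*(c^3 - c^2 - c + 1) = (c - 2)*(c - 1)*(c^2 - 1) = (c - 2)*(c - 1)^2*(c + 1)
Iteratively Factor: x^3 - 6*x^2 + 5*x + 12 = (x - 3)*(x^2 - 3*x - 4) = (x - 3)*(x + 1)*(x - 4)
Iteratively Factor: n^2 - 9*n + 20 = (n - 4)*(n - 5)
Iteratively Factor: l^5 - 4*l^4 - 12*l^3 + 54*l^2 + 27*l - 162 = (l - 3)*(l^4 - l^3 - 15*l^2 + 9*l + 54) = (l - 3)*(l + 3)*(l^3 - 4*l^2 - 3*l + 18) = (l - 3)^2*(l + 3)*(l^2 - l - 6) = (l - 3)^3*(l + 3)*(l + 2)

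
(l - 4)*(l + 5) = l^2 + l - 20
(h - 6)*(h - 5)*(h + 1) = h^3 - 10*h^2 + 19*h + 30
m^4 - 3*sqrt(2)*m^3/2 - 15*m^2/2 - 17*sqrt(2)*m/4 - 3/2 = (m - 3*sqrt(2))*(m + sqrt(2)/2)^3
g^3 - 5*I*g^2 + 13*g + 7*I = (g - 7*I)*(g + I)^2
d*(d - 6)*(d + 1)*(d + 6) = d^4 + d^3 - 36*d^2 - 36*d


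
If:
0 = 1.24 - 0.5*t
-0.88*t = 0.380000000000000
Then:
No Solution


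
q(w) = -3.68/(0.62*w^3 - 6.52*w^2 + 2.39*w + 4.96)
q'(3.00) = -0.08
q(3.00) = 0.12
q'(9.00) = 0.05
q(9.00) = 0.07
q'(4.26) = -0.02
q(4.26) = 0.07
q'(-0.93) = 5.13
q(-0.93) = 1.08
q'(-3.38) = 0.02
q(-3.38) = 0.04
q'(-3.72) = 0.02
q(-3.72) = 0.03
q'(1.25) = -38.24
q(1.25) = 3.58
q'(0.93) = -7.17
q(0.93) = -1.80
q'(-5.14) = 0.01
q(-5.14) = 0.01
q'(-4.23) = 0.01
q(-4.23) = 0.02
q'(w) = -3.68*(-1.86*w^2 + 13.04*w - 2.39)/(0.62*w^3 - 6.52*w^2 + 2.39*w + 4.96)^2 = (6.8448*w^2 - 47.9872*w + 8.7952)/(0.62*w^3 - 6.52*w^2 + 2.39*w + 4.96)^2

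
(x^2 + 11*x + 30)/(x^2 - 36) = (x + 5)/(x - 6)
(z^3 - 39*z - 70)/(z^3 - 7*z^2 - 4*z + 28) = (z + 5)/(z - 2)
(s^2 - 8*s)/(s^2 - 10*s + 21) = s*(s - 8)/(s^2 - 10*s + 21)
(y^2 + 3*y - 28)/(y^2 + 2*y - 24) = (y + 7)/(y + 6)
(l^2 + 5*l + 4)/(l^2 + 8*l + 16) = (l + 1)/(l + 4)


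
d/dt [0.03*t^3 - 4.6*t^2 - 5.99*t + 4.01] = 0.09*t^2 - 9.2*t - 5.99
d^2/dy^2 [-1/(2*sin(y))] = (sin(y)^2 - 2)/(2*sin(y)^3)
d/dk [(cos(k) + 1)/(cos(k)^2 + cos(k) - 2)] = (cos(k)^2 + 2*cos(k) + 3)*sin(k)/(cos(k)^2 + cos(k) - 2)^2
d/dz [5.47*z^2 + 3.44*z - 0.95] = 10.94*z + 3.44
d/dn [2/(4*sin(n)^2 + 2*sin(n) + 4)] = -(4*sin(n) + 1)*cos(n)/(sin(n) - cos(2*n) + 3)^2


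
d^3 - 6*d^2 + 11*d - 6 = (d - 3)*(d - 2)*(d - 1)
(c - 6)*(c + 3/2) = c^2 - 9*c/2 - 9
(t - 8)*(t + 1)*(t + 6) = t^3 - t^2 - 50*t - 48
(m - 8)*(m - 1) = m^2 - 9*m + 8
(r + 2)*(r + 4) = r^2 + 6*r + 8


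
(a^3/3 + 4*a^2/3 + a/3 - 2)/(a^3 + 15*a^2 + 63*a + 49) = (a^3 + 4*a^2 + a - 6)/(3*(a^3 + 15*a^2 + 63*a + 49))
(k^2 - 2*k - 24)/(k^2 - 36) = (k + 4)/(k + 6)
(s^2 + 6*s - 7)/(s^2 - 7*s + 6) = (s + 7)/(s - 6)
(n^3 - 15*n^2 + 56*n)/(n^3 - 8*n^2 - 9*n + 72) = n*(n - 7)/(n^2 - 9)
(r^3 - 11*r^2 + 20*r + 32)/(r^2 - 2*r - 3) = (r^2 - 12*r + 32)/(r - 3)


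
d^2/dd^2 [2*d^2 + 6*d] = 4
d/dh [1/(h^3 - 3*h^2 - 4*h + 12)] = (-3*h^2 + 6*h + 4)/(h^3 - 3*h^2 - 4*h + 12)^2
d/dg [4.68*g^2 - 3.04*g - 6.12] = 9.36*g - 3.04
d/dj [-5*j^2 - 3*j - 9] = -10*j - 3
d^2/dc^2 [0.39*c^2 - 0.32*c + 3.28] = 0.780000000000000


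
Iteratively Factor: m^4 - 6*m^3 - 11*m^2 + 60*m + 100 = (m - 5)*(m^3 - m^2 - 16*m - 20) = (m - 5)^2*(m^2 + 4*m + 4) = (m - 5)^2*(m + 2)*(m + 2)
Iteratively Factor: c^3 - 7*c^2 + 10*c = (c - 2)*(c^2 - 5*c) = c*(c - 2)*(c - 5)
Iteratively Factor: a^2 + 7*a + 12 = (a + 4)*(a + 3)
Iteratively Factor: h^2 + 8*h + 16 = (h + 4)*(h + 4)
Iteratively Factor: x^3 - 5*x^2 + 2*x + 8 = (x - 2)*(x^2 - 3*x - 4) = (x - 2)*(x + 1)*(x - 4)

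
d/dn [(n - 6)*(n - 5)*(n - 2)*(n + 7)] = 4*n^3 - 18*n^2 - 78*n + 304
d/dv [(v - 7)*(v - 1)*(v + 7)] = 3*v^2 - 2*v - 49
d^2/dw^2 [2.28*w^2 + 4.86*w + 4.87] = 4.56000000000000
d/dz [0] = 0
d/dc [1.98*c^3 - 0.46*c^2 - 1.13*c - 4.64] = 5.94*c^2 - 0.92*c - 1.13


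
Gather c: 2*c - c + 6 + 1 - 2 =c + 5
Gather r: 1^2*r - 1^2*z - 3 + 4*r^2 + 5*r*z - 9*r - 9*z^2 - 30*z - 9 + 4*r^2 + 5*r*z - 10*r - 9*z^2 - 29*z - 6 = 8*r^2 + r*(10*z - 18) - 18*z^2 - 60*z - 18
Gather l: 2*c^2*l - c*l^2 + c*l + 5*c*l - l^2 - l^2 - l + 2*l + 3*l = l^2*(-c - 2) + l*(2*c^2 + 6*c + 4)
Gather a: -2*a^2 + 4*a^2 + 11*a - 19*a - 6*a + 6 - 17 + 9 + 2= 2*a^2 - 14*a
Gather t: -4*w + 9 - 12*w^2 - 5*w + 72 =-12*w^2 - 9*w + 81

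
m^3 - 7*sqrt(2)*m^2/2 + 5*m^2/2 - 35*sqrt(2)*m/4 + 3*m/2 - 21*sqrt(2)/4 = (m + 1)*(m + 3/2)*(m - 7*sqrt(2)/2)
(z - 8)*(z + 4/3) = z^2 - 20*z/3 - 32/3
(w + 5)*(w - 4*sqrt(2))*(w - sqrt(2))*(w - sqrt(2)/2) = w^4 - 11*sqrt(2)*w^3/2 + 5*w^3 - 55*sqrt(2)*w^2/2 + 13*w^2 - 4*sqrt(2)*w + 65*w - 20*sqrt(2)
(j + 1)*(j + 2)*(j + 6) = j^3 + 9*j^2 + 20*j + 12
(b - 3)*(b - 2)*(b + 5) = b^3 - 19*b + 30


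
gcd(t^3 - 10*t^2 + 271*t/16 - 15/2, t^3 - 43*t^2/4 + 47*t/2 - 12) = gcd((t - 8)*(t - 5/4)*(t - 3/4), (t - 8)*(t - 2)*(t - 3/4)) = t^2 - 35*t/4 + 6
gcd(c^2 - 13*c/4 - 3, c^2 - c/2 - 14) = c - 4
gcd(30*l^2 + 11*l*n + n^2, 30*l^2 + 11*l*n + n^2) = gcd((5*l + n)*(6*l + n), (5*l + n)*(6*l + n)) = 30*l^2 + 11*l*n + n^2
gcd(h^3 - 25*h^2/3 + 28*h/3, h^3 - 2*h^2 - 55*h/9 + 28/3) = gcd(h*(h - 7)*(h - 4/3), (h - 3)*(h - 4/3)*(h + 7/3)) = h - 4/3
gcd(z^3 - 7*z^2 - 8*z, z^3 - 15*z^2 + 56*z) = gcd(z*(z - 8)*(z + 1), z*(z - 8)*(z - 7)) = z^2 - 8*z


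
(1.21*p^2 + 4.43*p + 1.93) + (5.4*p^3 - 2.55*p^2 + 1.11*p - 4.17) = 5.4*p^3 - 1.34*p^2 + 5.54*p - 2.24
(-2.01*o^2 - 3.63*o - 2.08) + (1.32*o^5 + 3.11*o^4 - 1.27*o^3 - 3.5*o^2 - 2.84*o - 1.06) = 1.32*o^5 + 3.11*o^4 - 1.27*o^3 - 5.51*o^2 - 6.47*o - 3.14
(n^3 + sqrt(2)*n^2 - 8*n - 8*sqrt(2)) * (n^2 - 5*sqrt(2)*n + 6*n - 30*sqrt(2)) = n^5 - 4*sqrt(2)*n^4 + 6*n^4 - 24*sqrt(2)*n^3 - 18*n^3 - 108*n^2 + 32*sqrt(2)*n^2 + 80*n + 192*sqrt(2)*n + 480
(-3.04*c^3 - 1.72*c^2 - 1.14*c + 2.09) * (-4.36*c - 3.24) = 13.2544*c^4 + 17.3488*c^3 + 10.5432*c^2 - 5.4188*c - 6.7716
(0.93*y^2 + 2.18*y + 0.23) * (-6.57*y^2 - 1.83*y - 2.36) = -6.1101*y^4 - 16.0245*y^3 - 7.6953*y^2 - 5.5657*y - 0.5428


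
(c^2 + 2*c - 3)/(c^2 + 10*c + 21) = (c - 1)/(c + 7)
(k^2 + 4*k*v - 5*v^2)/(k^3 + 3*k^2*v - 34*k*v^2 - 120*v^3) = (-k + v)/(-k^2 + 2*k*v + 24*v^2)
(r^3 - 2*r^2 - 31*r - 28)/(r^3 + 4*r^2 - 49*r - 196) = (r + 1)/(r + 7)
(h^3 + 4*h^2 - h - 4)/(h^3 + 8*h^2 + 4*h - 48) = (h^2 - 1)/(h^2 + 4*h - 12)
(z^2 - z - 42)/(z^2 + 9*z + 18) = (z - 7)/(z + 3)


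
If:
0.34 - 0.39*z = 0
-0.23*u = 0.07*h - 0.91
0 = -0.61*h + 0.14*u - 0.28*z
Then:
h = 0.47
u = 3.81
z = 0.87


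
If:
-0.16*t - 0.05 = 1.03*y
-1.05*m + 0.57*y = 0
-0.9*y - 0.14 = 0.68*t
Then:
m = -0.01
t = -0.18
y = -0.02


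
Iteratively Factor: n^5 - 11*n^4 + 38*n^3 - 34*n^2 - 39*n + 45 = (n - 1)*(n^4 - 10*n^3 + 28*n^2 - 6*n - 45) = (n - 3)*(n - 1)*(n^3 - 7*n^2 + 7*n + 15) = (n - 3)*(n - 1)*(n + 1)*(n^2 - 8*n + 15) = (n - 5)*(n - 3)*(n - 1)*(n + 1)*(n - 3)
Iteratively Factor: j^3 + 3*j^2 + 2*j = (j + 2)*(j^2 + j) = (j + 1)*(j + 2)*(j)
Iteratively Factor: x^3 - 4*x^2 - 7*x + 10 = (x - 1)*(x^2 - 3*x - 10) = (x - 5)*(x - 1)*(x + 2)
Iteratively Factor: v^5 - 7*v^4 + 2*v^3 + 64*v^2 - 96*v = (v - 4)*(v^4 - 3*v^3 - 10*v^2 + 24*v) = v*(v - 4)*(v^3 - 3*v^2 - 10*v + 24) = v*(v - 4)*(v + 3)*(v^2 - 6*v + 8) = v*(v - 4)*(v - 2)*(v + 3)*(v - 4)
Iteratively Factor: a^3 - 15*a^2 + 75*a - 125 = (a - 5)*(a^2 - 10*a + 25) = (a - 5)^2*(a - 5)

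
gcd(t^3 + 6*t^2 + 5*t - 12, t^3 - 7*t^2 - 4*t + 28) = 1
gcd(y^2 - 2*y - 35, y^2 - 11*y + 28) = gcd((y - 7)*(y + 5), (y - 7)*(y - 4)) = y - 7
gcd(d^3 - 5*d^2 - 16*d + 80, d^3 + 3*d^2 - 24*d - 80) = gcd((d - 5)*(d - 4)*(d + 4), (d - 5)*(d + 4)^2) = d^2 - d - 20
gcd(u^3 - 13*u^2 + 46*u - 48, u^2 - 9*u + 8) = u - 8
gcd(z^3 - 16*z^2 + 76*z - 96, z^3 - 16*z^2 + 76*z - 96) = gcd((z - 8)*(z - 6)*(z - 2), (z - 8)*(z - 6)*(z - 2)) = z^3 - 16*z^2 + 76*z - 96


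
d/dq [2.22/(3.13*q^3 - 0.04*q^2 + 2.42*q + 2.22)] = (-20.8458*q^2 + 0.1776*q - 5.3724)/(3.13*q^3 - 0.04*q^2 + 2.42*q + 2.22)^2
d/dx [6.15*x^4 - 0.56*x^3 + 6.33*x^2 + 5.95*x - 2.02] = 24.6*x^3 - 1.68*x^2 + 12.66*x + 5.95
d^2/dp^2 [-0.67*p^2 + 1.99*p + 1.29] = -1.34000000000000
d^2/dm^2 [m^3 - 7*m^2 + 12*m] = 6*m - 14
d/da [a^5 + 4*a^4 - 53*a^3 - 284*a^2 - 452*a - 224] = 5*a^4 + 16*a^3 - 159*a^2 - 568*a - 452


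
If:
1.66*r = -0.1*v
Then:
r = -0.0602409638554217*v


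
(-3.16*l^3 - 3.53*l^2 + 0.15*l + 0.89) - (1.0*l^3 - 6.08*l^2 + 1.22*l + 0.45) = -4.16*l^3 + 2.55*l^2 - 1.07*l + 0.44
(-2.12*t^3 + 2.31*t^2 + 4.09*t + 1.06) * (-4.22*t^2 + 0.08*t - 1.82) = 8.9464*t^5 - 9.9178*t^4 - 13.2166*t^3 - 8.3502*t^2 - 7.359*t - 1.9292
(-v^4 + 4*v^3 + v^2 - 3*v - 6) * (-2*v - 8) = 2*v^5 - 34*v^3 - 2*v^2 + 36*v + 48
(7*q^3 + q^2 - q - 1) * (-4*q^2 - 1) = -28*q^5 - 4*q^4 - 3*q^3 + 3*q^2 + q + 1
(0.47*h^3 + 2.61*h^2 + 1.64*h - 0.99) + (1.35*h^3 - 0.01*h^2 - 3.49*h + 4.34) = 1.82*h^3 + 2.6*h^2 - 1.85*h + 3.35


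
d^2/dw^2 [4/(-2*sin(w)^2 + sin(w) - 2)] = 4*(16*sin(w)^4 - 6*sin(w)^3 - 39*sin(w)^2 + 14*sin(w) + 6)/(-sin(w) - cos(2*w) + 3)^3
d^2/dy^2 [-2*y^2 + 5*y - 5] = -4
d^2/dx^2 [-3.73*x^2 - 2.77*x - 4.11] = -7.46000000000000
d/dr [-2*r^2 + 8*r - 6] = 8 - 4*r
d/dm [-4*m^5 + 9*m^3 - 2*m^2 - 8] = m*(-20*m^3 + 27*m - 4)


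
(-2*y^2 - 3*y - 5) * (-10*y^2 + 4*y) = 20*y^4 + 22*y^3 + 38*y^2 - 20*y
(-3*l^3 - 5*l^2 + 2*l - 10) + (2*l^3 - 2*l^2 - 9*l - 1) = -l^3 - 7*l^2 - 7*l - 11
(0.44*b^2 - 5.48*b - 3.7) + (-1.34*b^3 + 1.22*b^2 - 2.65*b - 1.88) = -1.34*b^3 + 1.66*b^2 - 8.13*b - 5.58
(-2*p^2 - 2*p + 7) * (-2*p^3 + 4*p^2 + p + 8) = 4*p^5 - 4*p^4 - 24*p^3 + 10*p^2 - 9*p + 56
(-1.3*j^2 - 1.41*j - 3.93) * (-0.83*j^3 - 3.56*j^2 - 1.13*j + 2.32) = 1.079*j^5 + 5.7983*j^4 + 9.7505*j^3 + 12.5681*j^2 + 1.1697*j - 9.1176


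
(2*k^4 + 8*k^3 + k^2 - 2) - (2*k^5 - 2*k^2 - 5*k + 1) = -2*k^5 + 2*k^4 + 8*k^3 + 3*k^2 + 5*k - 3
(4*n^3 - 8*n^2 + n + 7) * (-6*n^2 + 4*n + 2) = -24*n^5 + 64*n^4 - 30*n^3 - 54*n^2 + 30*n + 14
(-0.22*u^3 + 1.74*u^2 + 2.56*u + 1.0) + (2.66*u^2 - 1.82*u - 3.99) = -0.22*u^3 + 4.4*u^2 + 0.74*u - 2.99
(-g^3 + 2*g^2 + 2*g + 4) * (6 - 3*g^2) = 3*g^5 - 6*g^4 - 12*g^3 + 12*g + 24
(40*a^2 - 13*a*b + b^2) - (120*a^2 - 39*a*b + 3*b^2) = -80*a^2 + 26*a*b - 2*b^2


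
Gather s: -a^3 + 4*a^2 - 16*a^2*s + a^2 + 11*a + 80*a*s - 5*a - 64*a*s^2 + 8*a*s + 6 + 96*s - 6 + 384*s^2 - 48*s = -a^3 + 5*a^2 + 6*a + s^2*(384 - 64*a) + s*(-16*a^2 + 88*a + 48)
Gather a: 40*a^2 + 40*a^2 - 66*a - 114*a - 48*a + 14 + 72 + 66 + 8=80*a^2 - 228*a + 160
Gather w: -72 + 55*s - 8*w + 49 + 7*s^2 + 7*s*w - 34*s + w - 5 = 7*s^2 + 21*s + w*(7*s - 7) - 28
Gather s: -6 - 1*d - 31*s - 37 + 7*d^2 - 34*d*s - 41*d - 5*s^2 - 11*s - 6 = 7*d^2 - 42*d - 5*s^2 + s*(-34*d - 42) - 49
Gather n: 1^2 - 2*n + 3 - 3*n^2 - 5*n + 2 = -3*n^2 - 7*n + 6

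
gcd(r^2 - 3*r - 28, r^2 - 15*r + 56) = r - 7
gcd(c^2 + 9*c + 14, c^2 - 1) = 1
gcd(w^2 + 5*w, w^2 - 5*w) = w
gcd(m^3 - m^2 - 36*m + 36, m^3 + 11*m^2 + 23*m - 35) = m - 1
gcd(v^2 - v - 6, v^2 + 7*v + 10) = v + 2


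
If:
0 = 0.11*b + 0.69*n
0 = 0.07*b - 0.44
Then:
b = 6.29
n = -1.00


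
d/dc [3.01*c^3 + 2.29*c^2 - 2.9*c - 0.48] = 9.03*c^2 + 4.58*c - 2.9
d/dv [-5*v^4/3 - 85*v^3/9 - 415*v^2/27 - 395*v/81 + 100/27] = -20*v^3/3 - 85*v^2/3 - 830*v/27 - 395/81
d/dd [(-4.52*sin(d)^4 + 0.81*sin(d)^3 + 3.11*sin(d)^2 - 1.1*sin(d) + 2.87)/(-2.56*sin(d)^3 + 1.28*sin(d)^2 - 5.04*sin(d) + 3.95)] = (11.5712*sin(d)^6 - 11.5712*sin(d)^5 + 77.3408*sin(d)^4 - 85.2128*sin(d)^3 + 17.3737*sin(d)^2 + 17.2218*sin(d) + 10.1198)*cos(d)/(6.5536*sin(d)^6 - 6.5536*sin(d)^5 + 27.4432*sin(d)^4 - 33.1264*sin(d)^3 + 35.5136*sin(d)^2 - 39.816*sin(d) + 15.6025)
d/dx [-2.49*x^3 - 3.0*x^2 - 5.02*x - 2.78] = -7.47*x^2 - 6.0*x - 5.02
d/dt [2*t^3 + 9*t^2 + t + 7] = 6*t^2 + 18*t + 1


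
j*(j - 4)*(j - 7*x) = j^3 - 7*j^2*x - 4*j^2 + 28*j*x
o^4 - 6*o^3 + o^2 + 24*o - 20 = (o - 5)*(o - 2)*(o - 1)*(o + 2)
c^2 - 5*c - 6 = (c - 6)*(c + 1)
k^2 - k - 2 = (k - 2)*(k + 1)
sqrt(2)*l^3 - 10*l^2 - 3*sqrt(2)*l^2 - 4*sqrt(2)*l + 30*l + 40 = (l - 4)*(l - 5*sqrt(2))*(sqrt(2)*l + sqrt(2))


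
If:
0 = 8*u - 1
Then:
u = 1/8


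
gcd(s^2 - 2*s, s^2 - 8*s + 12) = s - 2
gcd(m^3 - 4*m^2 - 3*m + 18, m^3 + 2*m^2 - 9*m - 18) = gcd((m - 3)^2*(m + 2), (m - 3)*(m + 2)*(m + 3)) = m^2 - m - 6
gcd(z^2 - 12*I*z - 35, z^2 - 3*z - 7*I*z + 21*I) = z - 7*I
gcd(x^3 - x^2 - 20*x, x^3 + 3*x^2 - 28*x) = x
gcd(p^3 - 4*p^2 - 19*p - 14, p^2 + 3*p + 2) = p^2 + 3*p + 2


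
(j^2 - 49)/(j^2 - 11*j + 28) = (j + 7)/(j - 4)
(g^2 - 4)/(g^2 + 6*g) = (g^2 - 4)/(g*(g + 6))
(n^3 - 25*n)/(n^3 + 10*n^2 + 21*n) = (n^2 - 25)/(n^2 + 10*n + 21)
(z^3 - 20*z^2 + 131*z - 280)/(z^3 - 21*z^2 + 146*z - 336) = (z - 5)/(z - 6)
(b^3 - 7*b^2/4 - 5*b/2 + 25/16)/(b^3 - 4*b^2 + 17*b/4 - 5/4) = (b + 5/4)/(b - 1)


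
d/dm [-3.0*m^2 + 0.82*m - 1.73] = 0.82 - 6.0*m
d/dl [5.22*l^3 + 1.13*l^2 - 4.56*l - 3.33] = 15.66*l^2 + 2.26*l - 4.56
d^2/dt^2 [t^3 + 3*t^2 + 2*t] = 6*t + 6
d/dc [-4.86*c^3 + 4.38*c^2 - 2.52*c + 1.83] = -14.58*c^2 + 8.76*c - 2.52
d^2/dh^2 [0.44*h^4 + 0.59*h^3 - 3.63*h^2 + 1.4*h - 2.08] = 5.28*h^2 + 3.54*h - 7.26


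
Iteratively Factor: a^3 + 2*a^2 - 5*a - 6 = (a - 2)*(a^2 + 4*a + 3) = (a - 2)*(a + 3)*(a + 1)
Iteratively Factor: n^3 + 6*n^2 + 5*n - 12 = (n + 3)*(n^2 + 3*n - 4) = (n - 1)*(n + 3)*(n + 4)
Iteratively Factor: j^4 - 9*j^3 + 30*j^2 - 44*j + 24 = (j - 2)*(j^3 - 7*j^2 + 16*j - 12) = (j - 2)^2*(j^2 - 5*j + 6) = (j - 3)*(j - 2)^2*(j - 2)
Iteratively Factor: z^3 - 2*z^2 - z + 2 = (z - 1)*(z^2 - z - 2) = (z - 2)*(z - 1)*(z + 1)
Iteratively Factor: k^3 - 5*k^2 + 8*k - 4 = (k - 1)*(k^2 - 4*k + 4) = (k - 2)*(k - 1)*(k - 2)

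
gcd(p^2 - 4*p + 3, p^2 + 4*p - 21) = p - 3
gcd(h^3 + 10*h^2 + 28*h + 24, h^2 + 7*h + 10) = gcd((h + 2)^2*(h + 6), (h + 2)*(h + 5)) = h + 2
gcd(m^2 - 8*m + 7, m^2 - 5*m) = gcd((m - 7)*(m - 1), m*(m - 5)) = 1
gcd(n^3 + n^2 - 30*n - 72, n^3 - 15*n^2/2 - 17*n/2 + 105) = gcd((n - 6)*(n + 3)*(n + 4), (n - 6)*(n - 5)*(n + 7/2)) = n - 6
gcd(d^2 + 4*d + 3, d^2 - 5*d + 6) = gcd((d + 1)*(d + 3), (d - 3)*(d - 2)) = 1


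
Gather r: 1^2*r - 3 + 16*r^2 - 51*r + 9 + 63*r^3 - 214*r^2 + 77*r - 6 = 63*r^3 - 198*r^2 + 27*r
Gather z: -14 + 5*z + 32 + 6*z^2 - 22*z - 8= 6*z^2 - 17*z + 10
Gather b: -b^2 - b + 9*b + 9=-b^2 + 8*b + 9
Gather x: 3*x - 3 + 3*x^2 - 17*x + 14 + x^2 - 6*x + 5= 4*x^2 - 20*x + 16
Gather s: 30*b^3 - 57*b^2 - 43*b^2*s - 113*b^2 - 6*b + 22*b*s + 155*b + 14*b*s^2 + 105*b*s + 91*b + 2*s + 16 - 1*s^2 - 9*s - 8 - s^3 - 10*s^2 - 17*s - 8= 30*b^3 - 170*b^2 + 240*b - s^3 + s^2*(14*b - 11) + s*(-43*b^2 + 127*b - 24)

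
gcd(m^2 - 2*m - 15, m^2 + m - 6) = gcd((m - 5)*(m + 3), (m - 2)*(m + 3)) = m + 3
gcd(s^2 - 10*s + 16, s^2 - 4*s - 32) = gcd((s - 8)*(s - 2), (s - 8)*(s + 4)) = s - 8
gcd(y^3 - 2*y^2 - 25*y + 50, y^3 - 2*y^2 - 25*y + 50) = y^3 - 2*y^2 - 25*y + 50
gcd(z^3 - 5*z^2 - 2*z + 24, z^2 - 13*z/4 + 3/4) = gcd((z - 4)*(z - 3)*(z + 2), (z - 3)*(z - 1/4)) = z - 3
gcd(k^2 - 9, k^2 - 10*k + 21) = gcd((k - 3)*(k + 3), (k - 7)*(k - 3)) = k - 3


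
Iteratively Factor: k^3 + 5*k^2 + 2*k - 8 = (k + 2)*(k^2 + 3*k - 4) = (k - 1)*(k + 2)*(k + 4)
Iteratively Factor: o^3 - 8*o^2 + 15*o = (o - 3)*(o^2 - 5*o) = o*(o - 3)*(o - 5)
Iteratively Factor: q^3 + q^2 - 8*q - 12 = (q + 2)*(q^2 - q - 6) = (q - 3)*(q + 2)*(q + 2)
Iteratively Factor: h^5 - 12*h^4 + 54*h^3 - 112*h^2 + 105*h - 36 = (h - 1)*(h^4 - 11*h^3 + 43*h^2 - 69*h + 36) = (h - 1)^2*(h^3 - 10*h^2 + 33*h - 36) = (h - 3)*(h - 1)^2*(h^2 - 7*h + 12) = (h - 3)^2*(h - 1)^2*(h - 4)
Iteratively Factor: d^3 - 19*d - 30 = (d + 2)*(d^2 - 2*d - 15) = (d - 5)*(d + 2)*(d + 3)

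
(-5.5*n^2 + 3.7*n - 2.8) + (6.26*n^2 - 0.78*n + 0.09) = 0.76*n^2 + 2.92*n - 2.71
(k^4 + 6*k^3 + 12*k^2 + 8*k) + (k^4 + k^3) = 2*k^4 + 7*k^3 + 12*k^2 + 8*k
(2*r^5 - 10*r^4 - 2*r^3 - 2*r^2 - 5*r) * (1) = 2*r^5 - 10*r^4 - 2*r^3 - 2*r^2 - 5*r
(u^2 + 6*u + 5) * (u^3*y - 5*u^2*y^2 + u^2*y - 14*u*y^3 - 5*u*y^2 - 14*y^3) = u^5*y - 5*u^4*y^2 + 7*u^4*y - 14*u^3*y^3 - 35*u^3*y^2 + 11*u^3*y - 98*u^2*y^3 - 55*u^2*y^2 + 5*u^2*y - 154*u*y^3 - 25*u*y^2 - 70*y^3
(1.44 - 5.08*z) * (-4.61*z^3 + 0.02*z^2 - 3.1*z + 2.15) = 23.4188*z^4 - 6.74*z^3 + 15.7768*z^2 - 15.386*z + 3.096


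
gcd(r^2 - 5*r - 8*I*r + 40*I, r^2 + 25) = 1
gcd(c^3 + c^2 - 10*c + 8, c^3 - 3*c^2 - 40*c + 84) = c - 2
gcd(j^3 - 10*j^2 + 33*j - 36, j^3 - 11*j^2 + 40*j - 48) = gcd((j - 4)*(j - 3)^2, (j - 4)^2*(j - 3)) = j^2 - 7*j + 12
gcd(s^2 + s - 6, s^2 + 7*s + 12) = s + 3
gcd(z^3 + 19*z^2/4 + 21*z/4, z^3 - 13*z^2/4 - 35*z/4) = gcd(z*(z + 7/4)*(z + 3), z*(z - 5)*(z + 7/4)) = z^2 + 7*z/4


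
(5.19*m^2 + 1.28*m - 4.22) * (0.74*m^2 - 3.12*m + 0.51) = 3.8406*m^4 - 15.2456*m^3 - 4.4695*m^2 + 13.8192*m - 2.1522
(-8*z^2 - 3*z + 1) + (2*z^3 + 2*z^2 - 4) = 2*z^3 - 6*z^2 - 3*z - 3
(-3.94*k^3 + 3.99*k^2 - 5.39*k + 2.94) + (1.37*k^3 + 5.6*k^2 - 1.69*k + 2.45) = -2.57*k^3 + 9.59*k^2 - 7.08*k + 5.39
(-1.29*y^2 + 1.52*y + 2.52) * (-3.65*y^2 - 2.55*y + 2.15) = 4.7085*y^4 - 2.2585*y^3 - 15.8475*y^2 - 3.158*y + 5.418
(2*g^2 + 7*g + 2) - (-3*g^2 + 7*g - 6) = 5*g^2 + 8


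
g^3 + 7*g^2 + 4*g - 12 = (g - 1)*(g + 2)*(g + 6)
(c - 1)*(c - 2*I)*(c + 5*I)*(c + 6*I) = c^4 - c^3 + 9*I*c^3 - 8*c^2 - 9*I*c^2 + 8*c + 60*I*c - 60*I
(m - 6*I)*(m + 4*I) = m^2 - 2*I*m + 24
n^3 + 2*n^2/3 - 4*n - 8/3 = (n - 2)*(n + 2/3)*(n + 2)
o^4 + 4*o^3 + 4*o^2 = o^2*(o + 2)^2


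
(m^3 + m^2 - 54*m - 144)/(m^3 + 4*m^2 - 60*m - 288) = (m + 3)/(m + 6)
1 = 1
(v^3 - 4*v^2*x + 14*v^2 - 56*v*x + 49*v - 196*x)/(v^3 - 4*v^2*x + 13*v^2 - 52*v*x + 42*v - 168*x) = (v + 7)/(v + 6)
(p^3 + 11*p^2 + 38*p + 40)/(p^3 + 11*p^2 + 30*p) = (p^2 + 6*p + 8)/(p*(p + 6))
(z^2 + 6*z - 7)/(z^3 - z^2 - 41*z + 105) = (z - 1)/(z^2 - 8*z + 15)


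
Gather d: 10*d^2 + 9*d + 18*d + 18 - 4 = 10*d^2 + 27*d + 14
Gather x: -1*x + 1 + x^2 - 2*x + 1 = x^2 - 3*x + 2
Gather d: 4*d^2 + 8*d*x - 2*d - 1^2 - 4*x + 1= 4*d^2 + d*(8*x - 2) - 4*x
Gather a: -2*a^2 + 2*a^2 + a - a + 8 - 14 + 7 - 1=0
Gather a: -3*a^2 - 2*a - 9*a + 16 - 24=-3*a^2 - 11*a - 8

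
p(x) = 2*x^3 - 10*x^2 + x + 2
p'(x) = 6*x^2 - 20*x + 1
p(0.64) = -0.93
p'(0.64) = -9.34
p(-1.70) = -38.43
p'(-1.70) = 52.34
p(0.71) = -1.62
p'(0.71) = -10.18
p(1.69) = -15.22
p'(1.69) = -15.66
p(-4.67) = -424.45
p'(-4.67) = 225.25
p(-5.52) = -644.62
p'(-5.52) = 294.22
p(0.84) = -3.03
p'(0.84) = -11.57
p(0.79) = -2.46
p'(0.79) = -11.06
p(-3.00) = -145.00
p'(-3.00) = 115.00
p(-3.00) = -145.00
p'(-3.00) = 115.00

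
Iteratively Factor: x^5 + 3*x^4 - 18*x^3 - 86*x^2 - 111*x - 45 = (x + 1)*(x^4 + 2*x^3 - 20*x^2 - 66*x - 45) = (x - 5)*(x + 1)*(x^3 + 7*x^2 + 15*x + 9) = (x - 5)*(x + 1)*(x + 3)*(x^2 + 4*x + 3) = (x - 5)*(x + 1)^2*(x + 3)*(x + 3)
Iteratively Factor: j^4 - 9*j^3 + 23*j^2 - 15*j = (j - 3)*(j^3 - 6*j^2 + 5*j) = (j - 5)*(j - 3)*(j^2 - j) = (j - 5)*(j - 3)*(j - 1)*(j)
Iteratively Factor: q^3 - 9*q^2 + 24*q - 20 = (q - 2)*(q^2 - 7*q + 10) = (q - 2)^2*(q - 5)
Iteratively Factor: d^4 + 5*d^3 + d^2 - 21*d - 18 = (d + 3)*(d^3 + 2*d^2 - 5*d - 6) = (d - 2)*(d + 3)*(d^2 + 4*d + 3) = (d - 2)*(d + 1)*(d + 3)*(d + 3)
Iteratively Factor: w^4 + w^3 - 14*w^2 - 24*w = (w + 3)*(w^3 - 2*w^2 - 8*w) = (w - 4)*(w + 3)*(w^2 + 2*w) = w*(w - 4)*(w + 3)*(w + 2)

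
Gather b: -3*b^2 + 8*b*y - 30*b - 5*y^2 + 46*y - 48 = -3*b^2 + b*(8*y - 30) - 5*y^2 + 46*y - 48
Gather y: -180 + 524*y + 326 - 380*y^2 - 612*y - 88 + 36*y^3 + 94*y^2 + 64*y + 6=36*y^3 - 286*y^2 - 24*y + 64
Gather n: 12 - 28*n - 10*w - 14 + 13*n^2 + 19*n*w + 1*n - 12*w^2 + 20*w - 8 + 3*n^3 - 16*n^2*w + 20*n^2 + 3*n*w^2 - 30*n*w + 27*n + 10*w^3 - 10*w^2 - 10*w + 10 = 3*n^3 + n^2*(33 - 16*w) + n*(3*w^2 - 11*w) + 10*w^3 - 22*w^2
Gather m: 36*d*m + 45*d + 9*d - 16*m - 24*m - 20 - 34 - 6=54*d + m*(36*d - 40) - 60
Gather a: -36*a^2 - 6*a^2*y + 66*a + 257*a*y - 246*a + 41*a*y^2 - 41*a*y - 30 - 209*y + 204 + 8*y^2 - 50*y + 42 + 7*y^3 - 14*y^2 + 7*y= a^2*(-6*y - 36) + a*(41*y^2 + 216*y - 180) + 7*y^3 - 6*y^2 - 252*y + 216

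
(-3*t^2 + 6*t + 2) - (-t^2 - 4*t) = -2*t^2 + 10*t + 2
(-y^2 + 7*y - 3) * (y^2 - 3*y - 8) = -y^4 + 10*y^3 - 16*y^2 - 47*y + 24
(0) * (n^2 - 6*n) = 0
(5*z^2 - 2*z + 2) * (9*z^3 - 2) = 45*z^5 - 18*z^4 + 18*z^3 - 10*z^2 + 4*z - 4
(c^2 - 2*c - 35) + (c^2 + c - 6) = 2*c^2 - c - 41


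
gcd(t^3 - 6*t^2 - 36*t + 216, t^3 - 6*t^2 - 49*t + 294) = t - 6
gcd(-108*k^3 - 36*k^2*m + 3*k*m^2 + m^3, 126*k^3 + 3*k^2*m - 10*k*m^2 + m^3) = 18*k^2 + 3*k*m - m^2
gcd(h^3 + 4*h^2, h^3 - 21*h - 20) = h + 4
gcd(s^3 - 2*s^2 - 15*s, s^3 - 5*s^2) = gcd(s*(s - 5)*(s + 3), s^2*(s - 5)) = s^2 - 5*s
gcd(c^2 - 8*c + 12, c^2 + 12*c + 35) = 1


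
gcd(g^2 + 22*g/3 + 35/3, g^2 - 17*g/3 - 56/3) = g + 7/3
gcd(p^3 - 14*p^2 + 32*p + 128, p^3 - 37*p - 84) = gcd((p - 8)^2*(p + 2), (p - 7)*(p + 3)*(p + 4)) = 1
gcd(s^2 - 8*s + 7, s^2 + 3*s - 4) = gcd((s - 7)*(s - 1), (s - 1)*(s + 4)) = s - 1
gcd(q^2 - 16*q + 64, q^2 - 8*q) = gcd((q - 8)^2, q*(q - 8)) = q - 8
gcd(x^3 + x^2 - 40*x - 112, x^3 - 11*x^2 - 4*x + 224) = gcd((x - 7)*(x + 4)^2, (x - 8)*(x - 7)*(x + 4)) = x^2 - 3*x - 28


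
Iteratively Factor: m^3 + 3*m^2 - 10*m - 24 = (m - 3)*(m^2 + 6*m + 8) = (m - 3)*(m + 2)*(m + 4)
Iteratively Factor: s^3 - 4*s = (s + 2)*(s^2 - 2*s) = (s - 2)*(s + 2)*(s)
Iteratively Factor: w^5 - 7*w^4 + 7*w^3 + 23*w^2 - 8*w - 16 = (w - 4)*(w^4 - 3*w^3 - 5*w^2 + 3*w + 4) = (w - 4)*(w + 1)*(w^3 - 4*w^2 - w + 4) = (w - 4)*(w - 1)*(w + 1)*(w^2 - 3*w - 4) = (w - 4)^2*(w - 1)*(w + 1)*(w + 1)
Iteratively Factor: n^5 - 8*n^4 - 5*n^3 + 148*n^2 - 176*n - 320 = (n + 4)*(n^4 - 12*n^3 + 43*n^2 - 24*n - 80) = (n - 4)*(n + 4)*(n^3 - 8*n^2 + 11*n + 20) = (n - 4)^2*(n + 4)*(n^2 - 4*n - 5) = (n - 4)^2*(n + 1)*(n + 4)*(n - 5)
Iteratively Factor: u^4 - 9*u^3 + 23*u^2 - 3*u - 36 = (u + 1)*(u^3 - 10*u^2 + 33*u - 36) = (u - 3)*(u + 1)*(u^2 - 7*u + 12) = (u - 4)*(u - 3)*(u + 1)*(u - 3)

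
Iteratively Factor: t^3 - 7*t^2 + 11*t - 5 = (t - 5)*(t^2 - 2*t + 1) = (t - 5)*(t - 1)*(t - 1)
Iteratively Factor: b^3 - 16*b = (b)*(b^2 - 16) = b*(b + 4)*(b - 4)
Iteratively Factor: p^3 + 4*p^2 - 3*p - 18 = (p + 3)*(p^2 + p - 6) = (p + 3)^2*(p - 2)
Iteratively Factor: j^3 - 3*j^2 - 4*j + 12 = (j + 2)*(j^2 - 5*j + 6) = (j - 2)*(j + 2)*(j - 3)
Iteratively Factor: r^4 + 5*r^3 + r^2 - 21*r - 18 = (r + 1)*(r^3 + 4*r^2 - 3*r - 18) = (r + 1)*(r + 3)*(r^2 + r - 6) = (r + 1)*(r + 3)^2*(r - 2)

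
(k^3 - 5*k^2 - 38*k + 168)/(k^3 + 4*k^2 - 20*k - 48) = (k - 7)/(k + 2)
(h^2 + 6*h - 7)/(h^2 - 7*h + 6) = (h + 7)/(h - 6)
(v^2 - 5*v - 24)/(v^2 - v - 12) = (v - 8)/(v - 4)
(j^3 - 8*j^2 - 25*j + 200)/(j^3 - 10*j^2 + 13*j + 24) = (j^2 - 25)/(j^2 - 2*j - 3)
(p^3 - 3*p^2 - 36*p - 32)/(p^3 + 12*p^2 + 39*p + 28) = (p - 8)/(p + 7)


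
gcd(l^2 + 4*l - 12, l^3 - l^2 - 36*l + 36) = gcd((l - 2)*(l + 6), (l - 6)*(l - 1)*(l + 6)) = l + 6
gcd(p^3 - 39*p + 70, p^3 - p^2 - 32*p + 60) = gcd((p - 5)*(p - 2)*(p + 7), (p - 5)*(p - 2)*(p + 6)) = p^2 - 7*p + 10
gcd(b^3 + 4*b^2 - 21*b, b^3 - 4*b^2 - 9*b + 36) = b - 3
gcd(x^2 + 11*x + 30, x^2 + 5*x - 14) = 1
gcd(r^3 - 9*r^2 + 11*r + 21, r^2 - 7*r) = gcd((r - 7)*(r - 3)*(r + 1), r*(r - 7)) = r - 7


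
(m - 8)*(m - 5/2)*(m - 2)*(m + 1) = m^4 - 23*m^3/2 + 57*m^2/2 + m - 40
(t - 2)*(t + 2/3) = t^2 - 4*t/3 - 4/3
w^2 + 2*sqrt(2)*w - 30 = (w - 3*sqrt(2))*(w + 5*sqrt(2))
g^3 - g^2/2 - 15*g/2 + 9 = (g - 2)*(g - 3/2)*(g + 3)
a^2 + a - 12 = (a - 3)*(a + 4)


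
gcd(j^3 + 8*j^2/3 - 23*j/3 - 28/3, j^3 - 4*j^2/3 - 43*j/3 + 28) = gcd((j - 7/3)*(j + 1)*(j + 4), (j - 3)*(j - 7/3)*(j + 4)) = j^2 + 5*j/3 - 28/3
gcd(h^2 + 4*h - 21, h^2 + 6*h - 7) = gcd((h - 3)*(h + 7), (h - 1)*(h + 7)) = h + 7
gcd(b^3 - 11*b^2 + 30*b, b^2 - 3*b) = b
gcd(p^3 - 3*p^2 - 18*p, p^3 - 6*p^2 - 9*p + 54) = p^2 - 3*p - 18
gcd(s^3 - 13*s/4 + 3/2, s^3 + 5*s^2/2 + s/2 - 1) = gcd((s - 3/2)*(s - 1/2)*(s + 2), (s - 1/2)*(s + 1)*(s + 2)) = s^2 + 3*s/2 - 1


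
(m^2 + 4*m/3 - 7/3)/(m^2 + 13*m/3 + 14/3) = (m - 1)/(m + 2)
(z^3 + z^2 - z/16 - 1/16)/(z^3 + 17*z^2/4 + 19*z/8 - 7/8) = (4*z + 1)/(2*(2*z + 7))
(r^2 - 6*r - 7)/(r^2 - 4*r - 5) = (r - 7)/(r - 5)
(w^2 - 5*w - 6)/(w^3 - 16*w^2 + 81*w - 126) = (w + 1)/(w^2 - 10*w + 21)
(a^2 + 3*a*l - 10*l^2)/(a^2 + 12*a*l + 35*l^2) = (a - 2*l)/(a + 7*l)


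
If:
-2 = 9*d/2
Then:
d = -4/9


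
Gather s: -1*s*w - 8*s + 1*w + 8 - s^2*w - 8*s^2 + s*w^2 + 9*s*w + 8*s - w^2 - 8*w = s^2*(-w - 8) + s*(w^2 + 8*w) - w^2 - 7*w + 8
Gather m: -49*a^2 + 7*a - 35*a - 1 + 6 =-49*a^2 - 28*a + 5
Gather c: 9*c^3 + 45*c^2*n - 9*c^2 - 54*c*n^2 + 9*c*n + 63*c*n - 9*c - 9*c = 9*c^3 + c^2*(45*n - 9) + c*(-54*n^2 + 72*n - 18)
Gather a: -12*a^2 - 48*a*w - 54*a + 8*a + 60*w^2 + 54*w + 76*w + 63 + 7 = -12*a^2 + a*(-48*w - 46) + 60*w^2 + 130*w + 70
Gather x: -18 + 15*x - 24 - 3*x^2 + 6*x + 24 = -3*x^2 + 21*x - 18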